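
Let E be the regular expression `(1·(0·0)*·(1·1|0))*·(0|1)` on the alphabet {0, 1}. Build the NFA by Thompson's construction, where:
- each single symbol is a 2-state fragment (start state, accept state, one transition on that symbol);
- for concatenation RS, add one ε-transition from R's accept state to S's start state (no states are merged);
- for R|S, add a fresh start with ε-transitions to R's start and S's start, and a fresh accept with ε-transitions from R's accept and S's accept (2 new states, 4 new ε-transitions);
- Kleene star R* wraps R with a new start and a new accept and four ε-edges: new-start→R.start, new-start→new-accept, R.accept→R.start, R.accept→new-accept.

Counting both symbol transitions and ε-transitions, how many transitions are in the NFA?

29

By structural recursion:
Each of the 8 symbol leaves contributes 1 transition (1 symbol, 0 ε).
  0·0 → 3 transitions (2 symbol, 1 ε)
  (0·0)* → 7 transitions (2 symbol, 5 ε)
  1·1 → 3 transitions (2 symbol, 1 ε)
  1·1|0 → 8 transitions (3 symbol, 5 ε)
  1·(0·0)*·(1·1|0) → 18 transitions (6 symbol, 12 ε)
  (1·(0·0)*·(1·1|0))* → 22 transitions (6 symbol, 16 ε)
  0|1 → 6 transitions (2 symbol, 4 ε)
  (1·(0·0)*·(1·1|0))*·(0|1) → 29 transitions (8 symbol, 21 ε)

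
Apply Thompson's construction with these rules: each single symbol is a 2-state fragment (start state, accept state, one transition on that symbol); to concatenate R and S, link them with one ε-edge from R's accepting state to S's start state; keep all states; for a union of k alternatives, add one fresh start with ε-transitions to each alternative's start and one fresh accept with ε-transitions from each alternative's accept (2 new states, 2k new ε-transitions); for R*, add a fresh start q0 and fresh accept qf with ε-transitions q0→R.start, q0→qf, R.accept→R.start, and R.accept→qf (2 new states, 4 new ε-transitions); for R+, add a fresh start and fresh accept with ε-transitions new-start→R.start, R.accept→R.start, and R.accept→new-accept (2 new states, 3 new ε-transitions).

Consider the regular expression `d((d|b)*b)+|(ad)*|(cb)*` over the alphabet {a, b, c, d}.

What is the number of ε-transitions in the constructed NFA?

29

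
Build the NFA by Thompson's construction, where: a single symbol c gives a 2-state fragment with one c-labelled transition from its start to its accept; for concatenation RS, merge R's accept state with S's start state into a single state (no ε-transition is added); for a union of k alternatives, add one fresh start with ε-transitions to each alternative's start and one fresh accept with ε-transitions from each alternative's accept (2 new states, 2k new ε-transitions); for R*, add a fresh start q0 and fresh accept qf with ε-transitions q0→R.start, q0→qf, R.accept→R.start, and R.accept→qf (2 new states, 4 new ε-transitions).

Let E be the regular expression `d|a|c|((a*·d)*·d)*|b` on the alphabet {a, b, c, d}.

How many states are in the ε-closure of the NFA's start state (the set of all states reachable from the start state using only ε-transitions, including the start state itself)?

Let C(F) = |ε-closure(F.start)| within fragment F, and note whether F accepts ε. Symbol fragments have C = 1 and do not accept ε. Then:
  a* → |closure| = 1 (new start) + 1 (body) + 1 (new accept) = 3
  a*·d → the left operand accepts ε, so the closure extends into the next operand (the shared merged state is already counted); |closure| = 3 + (1−1) = 3
  (a*·d)* → the star's fresh start ε-reaches both the body's start and the fresh accept: |closure| = 2 + 3 = 5
  (a*·d)*·d → |closure| = 5 + (1−1) = 5 (closure spills across the concat boundary because the left factor accepts ε)
  ((a*·d)*·d)* → new start has ε-edges to the inner start and to the new accept, so |closure| = 2 + 5 = 7
  d|a|c|((a*·d)*·d)*|b → |closure| = 1 (new start) + (1 + 1 + 1 + 7 + 1) + 1 (new accept, since some branch ε-reaches its own accept) = 13

13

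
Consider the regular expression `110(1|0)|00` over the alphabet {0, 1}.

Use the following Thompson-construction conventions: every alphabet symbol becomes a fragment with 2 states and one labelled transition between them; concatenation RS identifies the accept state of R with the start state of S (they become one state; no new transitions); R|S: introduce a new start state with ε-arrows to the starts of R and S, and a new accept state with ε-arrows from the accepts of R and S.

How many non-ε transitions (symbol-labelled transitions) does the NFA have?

7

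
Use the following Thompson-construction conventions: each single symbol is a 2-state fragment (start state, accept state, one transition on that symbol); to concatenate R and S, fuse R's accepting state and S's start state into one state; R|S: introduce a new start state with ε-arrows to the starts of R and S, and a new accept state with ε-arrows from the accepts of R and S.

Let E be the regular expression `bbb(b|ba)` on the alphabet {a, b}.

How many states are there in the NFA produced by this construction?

By structural recursion:
Each of the 6 symbol leaves contributes a 2-state fragment.
  ba = 3 states
  b|ba = 7 states
  bbb(b|ba) = 10 states

10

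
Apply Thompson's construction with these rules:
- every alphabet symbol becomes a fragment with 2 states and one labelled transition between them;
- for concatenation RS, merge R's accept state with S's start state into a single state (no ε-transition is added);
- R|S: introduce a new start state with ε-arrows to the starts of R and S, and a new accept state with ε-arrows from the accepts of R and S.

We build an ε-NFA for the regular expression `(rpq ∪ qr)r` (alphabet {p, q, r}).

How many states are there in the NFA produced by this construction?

Recursing over subexpressions:
Each of the 6 symbol leaves contributes a 2-state fragment.
  rpq → 4 states
  qr → 3 states
  rpq ∪ qr → 9 states
  (rpq ∪ qr)r → 10 states

10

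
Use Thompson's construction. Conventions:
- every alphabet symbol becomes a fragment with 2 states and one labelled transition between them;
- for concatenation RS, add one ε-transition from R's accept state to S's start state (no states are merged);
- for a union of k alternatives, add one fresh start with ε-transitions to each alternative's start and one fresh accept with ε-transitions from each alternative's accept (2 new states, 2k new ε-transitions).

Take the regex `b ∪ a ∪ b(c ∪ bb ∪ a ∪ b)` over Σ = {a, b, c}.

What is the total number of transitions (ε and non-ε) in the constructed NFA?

24

Building bottom-up:
Each of the 8 symbol leaves contributes 1 transition (1 symbol, 0 ε).
  bb → 3 transitions (2 symbol, 1 ε)
  c ∪ bb ∪ a ∪ b → 14 transitions (5 symbol, 9 ε)
  b(c ∪ bb ∪ a ∪ b) → 16 transitions (6 symbol, 10 ε)
  b ∪ a ∪ b(c ∪ bb ∪ a ∪ b) → 24 transitions (8 symbol, 16 ε)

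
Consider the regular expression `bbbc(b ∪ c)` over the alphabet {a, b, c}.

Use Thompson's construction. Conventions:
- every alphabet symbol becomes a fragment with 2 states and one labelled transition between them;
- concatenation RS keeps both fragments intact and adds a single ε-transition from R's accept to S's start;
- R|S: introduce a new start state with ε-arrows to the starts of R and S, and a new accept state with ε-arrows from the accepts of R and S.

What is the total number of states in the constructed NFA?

Building bottom-up:
Each of the 6 symbol leaves contributes a 2-state fragment.
  b ∪ c — 6 states
  bbbc(b ∪ c) — 14 states

14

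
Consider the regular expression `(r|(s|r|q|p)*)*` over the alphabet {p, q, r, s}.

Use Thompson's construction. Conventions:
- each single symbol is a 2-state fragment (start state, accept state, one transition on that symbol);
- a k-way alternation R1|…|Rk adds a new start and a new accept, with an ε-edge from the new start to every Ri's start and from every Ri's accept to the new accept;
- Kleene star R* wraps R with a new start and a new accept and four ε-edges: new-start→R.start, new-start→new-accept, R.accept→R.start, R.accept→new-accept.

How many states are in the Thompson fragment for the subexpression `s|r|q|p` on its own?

10

Fragment for `s|r|q|p`:
Each of the 4 symbol leaves contributes a 2-state fragment.
  s|r|q|p — 10 states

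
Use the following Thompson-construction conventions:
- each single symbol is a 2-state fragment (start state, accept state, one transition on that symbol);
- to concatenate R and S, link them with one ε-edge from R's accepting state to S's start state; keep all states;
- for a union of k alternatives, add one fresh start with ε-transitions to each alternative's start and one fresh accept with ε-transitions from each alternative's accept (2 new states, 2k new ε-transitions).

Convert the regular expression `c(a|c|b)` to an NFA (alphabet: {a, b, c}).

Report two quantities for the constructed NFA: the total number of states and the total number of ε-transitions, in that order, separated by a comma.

Per subexpression:
Each of the 4 symbol leaves contributes 2 states and 0 ε-transitions.
  a|c|b → 8 states, 6 ε-transitions
  c(a|c|b) → 10 states, 7 ε-transitions

10, 7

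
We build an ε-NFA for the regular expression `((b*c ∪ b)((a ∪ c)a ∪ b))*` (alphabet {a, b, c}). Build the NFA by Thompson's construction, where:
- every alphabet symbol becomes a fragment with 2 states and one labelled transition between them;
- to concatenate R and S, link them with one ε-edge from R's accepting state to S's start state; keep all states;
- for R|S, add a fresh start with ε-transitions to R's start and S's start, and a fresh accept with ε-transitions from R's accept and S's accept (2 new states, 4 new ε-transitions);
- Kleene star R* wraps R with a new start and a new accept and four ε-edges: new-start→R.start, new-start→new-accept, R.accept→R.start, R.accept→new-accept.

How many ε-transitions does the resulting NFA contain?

By structural recursion:
Each of the 7 symbol leaves contributes 0 ε-transitions.
  b* = 4 ε-transitions
  b*c = 5 ε-transitions
  b*c ∪ b = 9 ε-transitions
  a ∪ c = 4 ε-transitions
  (a ∪ c)a = 5 ε-transitions
  (a ∪ c)a ∪ b = 9 ε-transitions
  (b*c ∪ b)((a ∪ c)a ∪ b) = 19 ε-transitions
  ((b*c ∪ b)((a ∪ c)a ∪ b))* = 23 ε-transitions

23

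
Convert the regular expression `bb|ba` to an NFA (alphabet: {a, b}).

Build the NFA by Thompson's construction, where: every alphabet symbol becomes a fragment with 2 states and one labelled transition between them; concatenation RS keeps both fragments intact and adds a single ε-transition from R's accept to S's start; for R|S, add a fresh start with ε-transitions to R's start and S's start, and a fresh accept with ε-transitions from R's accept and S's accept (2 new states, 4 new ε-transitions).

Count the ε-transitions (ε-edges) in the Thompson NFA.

By structural recursion:
Each of the 4 symbol leaves contributes 0 ε-transitions.
  bb : 1 ε-transition
  ba : 1 ε-transition
  bb|ba : 6 ε-transitions

6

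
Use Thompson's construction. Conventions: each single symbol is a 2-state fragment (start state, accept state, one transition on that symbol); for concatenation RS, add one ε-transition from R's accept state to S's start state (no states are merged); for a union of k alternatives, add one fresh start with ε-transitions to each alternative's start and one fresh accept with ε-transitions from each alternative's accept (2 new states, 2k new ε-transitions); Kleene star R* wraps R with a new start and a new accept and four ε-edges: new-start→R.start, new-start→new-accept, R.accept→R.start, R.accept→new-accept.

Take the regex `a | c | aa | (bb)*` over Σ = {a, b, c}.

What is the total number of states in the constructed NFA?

Per subexpression:
Each of the 6 symbol leaves contributes a 2-state fragment.
  aa : 4 states
  bb : 4 states
  (bb)* : 6 states
  a | c | aa | (bb)* : 16 states

16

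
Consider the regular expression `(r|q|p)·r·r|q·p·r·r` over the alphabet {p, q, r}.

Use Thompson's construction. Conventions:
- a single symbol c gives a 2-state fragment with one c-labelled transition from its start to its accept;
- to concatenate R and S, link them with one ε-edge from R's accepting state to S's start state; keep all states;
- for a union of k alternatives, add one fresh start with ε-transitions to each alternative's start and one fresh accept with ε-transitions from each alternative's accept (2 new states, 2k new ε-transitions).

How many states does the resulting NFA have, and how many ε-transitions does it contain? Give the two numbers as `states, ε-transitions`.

Per subexpression:
Each of the 9 symbol leaves contributes 2 states and 0 ε-transitions.
  r|q|p — 8 states, 6 ε-transitions
  (r|q|p)·r·r — 12 states, 8 ε-transitions
  q·p·r·r — 8 states, 3 ε-transitions
  (r|q|p)·r·r|q·p·r·r — 22 states, 15 ε-transitions

22, 15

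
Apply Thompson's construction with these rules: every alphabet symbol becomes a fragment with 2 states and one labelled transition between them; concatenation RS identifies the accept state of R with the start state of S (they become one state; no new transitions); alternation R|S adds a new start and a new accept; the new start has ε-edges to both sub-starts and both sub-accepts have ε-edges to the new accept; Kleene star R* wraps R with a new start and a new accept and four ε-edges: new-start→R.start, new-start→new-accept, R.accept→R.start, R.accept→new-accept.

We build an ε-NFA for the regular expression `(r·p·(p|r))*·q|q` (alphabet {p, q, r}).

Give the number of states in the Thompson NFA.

Per subexpression:
Each of the 6 symbol leaves contributes a 2-state fragment.
  p|r = 6 states
  r·p·(p|r) = 8 states
  (r·p·(p|r))* = 10 states
  (r·p·(p|r))*·q = 11 states
  (r·p·(p|r))*·q|q = 15 states

15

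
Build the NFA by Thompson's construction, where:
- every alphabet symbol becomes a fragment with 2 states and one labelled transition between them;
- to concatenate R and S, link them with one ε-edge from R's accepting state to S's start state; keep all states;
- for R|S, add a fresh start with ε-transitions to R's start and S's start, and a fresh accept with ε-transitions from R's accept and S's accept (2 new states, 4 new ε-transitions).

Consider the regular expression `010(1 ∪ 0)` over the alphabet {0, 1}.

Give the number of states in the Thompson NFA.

12

Per subexpression:
Each of the 5 symbol leaves contributes a 2-state fragment.
  1 ∪ 0 = 6 states
  010(1 ∪ 0) = 12 states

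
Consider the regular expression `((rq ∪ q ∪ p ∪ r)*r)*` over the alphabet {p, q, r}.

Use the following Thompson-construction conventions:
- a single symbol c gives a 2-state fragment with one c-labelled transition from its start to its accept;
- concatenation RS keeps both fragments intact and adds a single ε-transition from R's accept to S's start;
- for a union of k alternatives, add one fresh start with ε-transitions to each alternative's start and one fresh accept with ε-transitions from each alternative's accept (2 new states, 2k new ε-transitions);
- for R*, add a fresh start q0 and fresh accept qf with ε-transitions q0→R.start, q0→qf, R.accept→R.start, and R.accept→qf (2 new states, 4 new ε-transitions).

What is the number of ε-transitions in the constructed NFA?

Per subexpression:
Each of the 6 symbol leaves contributes 0 ε-transitions.
  rq — 1 ε-transition
  rq ∪ q ∪ p ∪ r — 9 ε-transitions
  (rq ∪ q ∪ p ∪ r)* — 13 ε-transitions
  (rq ∪ q ∪ p ∪ r)*r — 14 ε-transitions
  ((rq ∪ q ∪ p ∪ r)*r)* — 18 ε-transitions

18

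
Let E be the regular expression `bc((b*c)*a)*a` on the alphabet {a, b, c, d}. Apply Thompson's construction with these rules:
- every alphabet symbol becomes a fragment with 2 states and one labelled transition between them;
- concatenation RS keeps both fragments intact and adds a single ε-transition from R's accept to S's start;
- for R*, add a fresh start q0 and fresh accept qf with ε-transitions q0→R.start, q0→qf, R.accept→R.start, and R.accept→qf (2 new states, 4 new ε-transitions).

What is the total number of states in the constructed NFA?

Recursing over subexpressions:
Each of the 6 symbol leaves contributes a 2-state fragment.
  b* — 4 states
  b*c — 6 states
  (b*c)* — 8 states
  (b*c)*a — 10 states
  ((b*c)*a)* — 12 states
  bc((b*c)*a)*a — 18 states

18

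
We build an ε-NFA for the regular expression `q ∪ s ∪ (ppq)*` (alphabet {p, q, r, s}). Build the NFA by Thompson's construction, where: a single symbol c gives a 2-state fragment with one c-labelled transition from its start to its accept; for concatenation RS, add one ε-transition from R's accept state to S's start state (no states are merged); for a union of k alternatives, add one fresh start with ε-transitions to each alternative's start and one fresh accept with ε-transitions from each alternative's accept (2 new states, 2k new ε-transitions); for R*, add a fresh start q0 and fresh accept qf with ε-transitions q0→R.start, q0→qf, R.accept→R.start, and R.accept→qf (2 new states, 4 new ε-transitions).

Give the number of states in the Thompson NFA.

14

Per subexpression:
Each of the 5 symbol leaves contributes a 2-state fragment.
  ppq = 6 states
  (ppq)* = 8 states
  q ∪ s ∪ (ppq)* = 14 states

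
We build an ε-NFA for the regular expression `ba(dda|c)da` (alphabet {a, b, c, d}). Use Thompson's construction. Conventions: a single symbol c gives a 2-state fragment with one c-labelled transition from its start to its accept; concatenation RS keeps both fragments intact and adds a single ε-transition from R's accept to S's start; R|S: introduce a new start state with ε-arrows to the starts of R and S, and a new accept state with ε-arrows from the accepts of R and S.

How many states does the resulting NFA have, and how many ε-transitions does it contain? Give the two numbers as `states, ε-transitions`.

18, 10

Recursing over subexpressions:
Each of the 8 symbol leaves contributes 2 states and 0 ε-transitions.
  dda → 6 states, 2 ε-transitions
  dda|c → 10 states, 6 ε-transitions
  ba(dda|c)da → 18 states, 10 ε-transitions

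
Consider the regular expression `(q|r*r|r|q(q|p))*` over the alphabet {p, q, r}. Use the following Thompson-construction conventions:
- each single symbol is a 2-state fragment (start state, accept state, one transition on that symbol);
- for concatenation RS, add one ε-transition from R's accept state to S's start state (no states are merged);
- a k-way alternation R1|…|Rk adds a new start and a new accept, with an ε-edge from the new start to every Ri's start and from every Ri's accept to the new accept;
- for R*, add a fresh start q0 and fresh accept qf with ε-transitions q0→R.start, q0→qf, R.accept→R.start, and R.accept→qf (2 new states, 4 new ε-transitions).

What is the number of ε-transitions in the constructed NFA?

Recursing over subexpressions:
Each of the 7 symbol leaves contributes 0 ε-transitions.
  r* → 4 ε-transitions
  r*r → 5 ε-transitions
  q|p → 4 ε-transitions
  q(q|p) → 5 ε-transitions
  q|r*r|r|q(q|p) → 18 ε-transitions
  (q|r*r|r|q(q|p))* → 22 ε-transitions

22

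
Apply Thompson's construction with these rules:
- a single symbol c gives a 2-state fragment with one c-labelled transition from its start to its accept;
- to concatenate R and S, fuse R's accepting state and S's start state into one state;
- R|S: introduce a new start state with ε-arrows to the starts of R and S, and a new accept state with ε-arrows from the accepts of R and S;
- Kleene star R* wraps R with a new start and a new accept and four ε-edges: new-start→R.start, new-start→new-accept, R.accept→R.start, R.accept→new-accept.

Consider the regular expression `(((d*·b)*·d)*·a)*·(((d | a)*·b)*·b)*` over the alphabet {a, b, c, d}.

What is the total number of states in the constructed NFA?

26

Building bottom-up:
Each of the 8 symbol leaves contributes a 2-state fragment.
  d* = 4 states
  d*·b = 5 states
  (d*·b)* = 7 states
  (d*·b)*·d = 8 states
  ((d*·b)*·d)* = 10 states
  ((d*·b)*·d)*·a = 11 states
  (((d*·b)*·d)*·a)* = 13 states
  d | a = 6 states
  (d | a)* = 8 states
  (d | a)*·b = 9 states
  ((d | a)*·b)* = 11 states
  ((d | a)*·b)*·b = 12 states
  (((d | a)*·b)*·b)* = 14 states
  (((d*·b)*·d)*·a)*·(((d | a)*·b)*·b)* = 26 states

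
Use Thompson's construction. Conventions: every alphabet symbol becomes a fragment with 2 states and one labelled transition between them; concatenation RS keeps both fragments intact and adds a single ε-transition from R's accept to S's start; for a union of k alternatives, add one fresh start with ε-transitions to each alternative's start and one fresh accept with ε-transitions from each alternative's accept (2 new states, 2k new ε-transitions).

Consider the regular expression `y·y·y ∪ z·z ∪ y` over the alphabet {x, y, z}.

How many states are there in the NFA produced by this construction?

Recursing over subexpressions:
Each of the 6 symbol leaves contributes a 2-state fragment.
  y·y·y : 6 states
  z·z : 4 states
  y·y·y ∪ z·z ∪ y : 14 states

14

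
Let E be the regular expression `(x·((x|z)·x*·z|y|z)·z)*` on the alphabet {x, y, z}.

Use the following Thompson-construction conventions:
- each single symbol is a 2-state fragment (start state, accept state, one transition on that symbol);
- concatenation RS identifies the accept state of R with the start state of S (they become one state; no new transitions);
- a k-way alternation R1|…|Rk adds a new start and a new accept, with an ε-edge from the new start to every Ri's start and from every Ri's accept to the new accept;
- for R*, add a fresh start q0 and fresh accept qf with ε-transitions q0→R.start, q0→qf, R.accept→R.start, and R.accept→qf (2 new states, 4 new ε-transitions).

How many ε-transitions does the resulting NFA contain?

Recursing over subexpressions:
Each of the 8 symbol leaves contributes 0 ε-transitions.
  x|z → 4 ε-transitions
  x* → 4 ε-transitions
  (x|z)·x*·z → 8 ε-transitions
  (x|z)·x*·z|y|z → 14 ε-transitions
  x·((x|z)·x*·z|y|z)·z → 14 ε-transitions
  (x·((x|z)·x*·z|y|z)·z)* → 18 ε-transitions

18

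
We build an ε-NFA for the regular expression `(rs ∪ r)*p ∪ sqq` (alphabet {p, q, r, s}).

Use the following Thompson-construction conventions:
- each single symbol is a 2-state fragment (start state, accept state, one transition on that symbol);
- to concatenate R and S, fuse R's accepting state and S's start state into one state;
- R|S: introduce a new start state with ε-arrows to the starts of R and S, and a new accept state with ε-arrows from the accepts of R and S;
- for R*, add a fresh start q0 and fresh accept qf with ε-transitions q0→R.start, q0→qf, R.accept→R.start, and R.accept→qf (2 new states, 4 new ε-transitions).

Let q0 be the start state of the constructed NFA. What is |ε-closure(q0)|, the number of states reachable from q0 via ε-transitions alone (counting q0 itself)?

Compute the ε-closure size of each fragment's start state recursively; a symbol fragment's start has no outgoing ε-edge, so its closure is just itself (size 1).
  rs → |ε-closure| equals the left operand's closure size = 1 (its accept is not ε-reachable, so the closure stops there)
  rs ∪ r → new start ε-reaches every alternative's start; none of them accept ε, so the new accept is not reached: |ε-closure| = 1 + 1 + 1 = 3
  (rs ∪ r)* → |ε-closure| = 1 (new start) + 3 (body) + 1 (new accept) = 5
  (rs ∪ r)*p → |ε-closure| = 5 + (1−1) = 5 (closure spills across the concat boundary because the left factor accepts ε)
  sqq → |ε-closure| equals the left operand's closure size = 1 (its accept is not ε-reachable, so the closure stops there)
  (rs ∪ r)*p ∪ sqq → new start ε-reaches every alternative's start; none of them accept ε, so the new accept is not reached: |ε-closure| = 1 + 5 + 1 = 7

7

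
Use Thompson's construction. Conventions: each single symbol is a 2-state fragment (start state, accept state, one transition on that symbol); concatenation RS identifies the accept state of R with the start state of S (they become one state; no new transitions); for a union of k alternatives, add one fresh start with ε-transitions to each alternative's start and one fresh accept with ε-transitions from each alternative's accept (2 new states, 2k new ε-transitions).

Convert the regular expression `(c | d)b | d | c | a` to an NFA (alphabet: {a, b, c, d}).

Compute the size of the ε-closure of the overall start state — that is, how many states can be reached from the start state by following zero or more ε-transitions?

Compute the ε-closure size of each fragment's start state recursively; a symbol fragment's start has no outgoing ε-edge, so its closure is just itself (size 1).
  c | d → new start ε-reaches every alternative's start; none of them accept ε, so the new accept is not reached: |closure| = 1 + 1 + 1 = 3
  (c | d)b → same as the first factor's closure: |closure| = 3
  (c | d)b | d | c | a → |closure| = 1 + 3 + 1 + 1 + 1 = 7 (the new accept is not ε-reachable since no branch accepts ε)

7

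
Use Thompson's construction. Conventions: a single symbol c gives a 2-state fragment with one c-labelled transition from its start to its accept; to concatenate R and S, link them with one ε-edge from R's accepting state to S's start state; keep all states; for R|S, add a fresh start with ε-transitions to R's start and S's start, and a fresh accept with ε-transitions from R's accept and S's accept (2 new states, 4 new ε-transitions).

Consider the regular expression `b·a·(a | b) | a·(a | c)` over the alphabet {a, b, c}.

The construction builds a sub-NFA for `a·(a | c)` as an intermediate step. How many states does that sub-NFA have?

8

Fragment for `a·(a | c)`:
Each of the 3 symbol leaves contributes a 2-state fragment.
  a | c = 6 states
  a·(a | c) = 8 states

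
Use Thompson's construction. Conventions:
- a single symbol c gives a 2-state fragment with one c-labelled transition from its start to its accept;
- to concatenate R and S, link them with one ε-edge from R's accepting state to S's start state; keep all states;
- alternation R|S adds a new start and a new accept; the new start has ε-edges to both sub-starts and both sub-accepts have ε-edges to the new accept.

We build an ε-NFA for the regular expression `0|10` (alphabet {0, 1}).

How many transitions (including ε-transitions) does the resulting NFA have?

Building bottom-up:
Each of the 3 symbol leaves contributes 1 transition (1 symbol, 0 ε).
  10 : 3 transitions (2 symbol, 1 ε)
  0|10 : 8 transitions (3 symbol, 5 ε)

8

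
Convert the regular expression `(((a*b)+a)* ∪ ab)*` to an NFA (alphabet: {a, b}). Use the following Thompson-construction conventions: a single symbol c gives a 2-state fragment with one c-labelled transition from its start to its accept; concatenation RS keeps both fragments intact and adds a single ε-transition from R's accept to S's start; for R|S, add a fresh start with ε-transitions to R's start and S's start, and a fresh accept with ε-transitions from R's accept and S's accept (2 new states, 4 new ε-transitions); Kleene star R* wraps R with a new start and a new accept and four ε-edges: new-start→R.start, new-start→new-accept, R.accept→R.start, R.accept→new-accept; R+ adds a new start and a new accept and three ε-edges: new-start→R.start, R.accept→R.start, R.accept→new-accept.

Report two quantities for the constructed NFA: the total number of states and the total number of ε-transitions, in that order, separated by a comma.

20, 22

Building bottom-up:
Each of the 5 symbol leaves contributes 2 states and 0 ε-transitions.
  a* — 4 states, 4 ε-transitions
  a*b — 6 states, 5 ε-transitions
  (a*b)+ — 8 states, 8 ε-transitions
  (a*b)+a — 10 states, 9 ε-transitions
  ((a*b)+a)* — 12 states, 13 ε-transitions
  ab — 4 states, 1 ε-transition
  ((a*b)+a)* ∪ ab — 18 states, 18 ε-transitions
  (((a*b)+a)* ∪ ab)* — 20 states, 22 ε-transitions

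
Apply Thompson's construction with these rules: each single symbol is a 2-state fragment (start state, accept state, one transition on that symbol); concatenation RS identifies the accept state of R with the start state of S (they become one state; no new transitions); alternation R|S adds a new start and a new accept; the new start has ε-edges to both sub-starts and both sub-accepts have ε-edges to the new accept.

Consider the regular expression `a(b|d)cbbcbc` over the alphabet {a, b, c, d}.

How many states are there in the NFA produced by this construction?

13

Per subexpression:
Each of the 9 symbol leaves contributes a 2-state fragment.
  b|d → 6 states
  a(b|d)cbbcbc → 13 states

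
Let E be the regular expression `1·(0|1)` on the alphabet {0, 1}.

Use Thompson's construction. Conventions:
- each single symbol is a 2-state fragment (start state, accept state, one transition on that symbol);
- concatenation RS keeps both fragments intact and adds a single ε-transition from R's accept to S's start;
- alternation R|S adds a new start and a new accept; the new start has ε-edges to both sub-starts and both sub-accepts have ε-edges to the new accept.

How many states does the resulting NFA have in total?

Bottom-up over the parse tree:
Each of the 3 symbol leaves contributes a 2-state fragment.
  0|1 = 6 states
  1·(0|1) = 8 states

8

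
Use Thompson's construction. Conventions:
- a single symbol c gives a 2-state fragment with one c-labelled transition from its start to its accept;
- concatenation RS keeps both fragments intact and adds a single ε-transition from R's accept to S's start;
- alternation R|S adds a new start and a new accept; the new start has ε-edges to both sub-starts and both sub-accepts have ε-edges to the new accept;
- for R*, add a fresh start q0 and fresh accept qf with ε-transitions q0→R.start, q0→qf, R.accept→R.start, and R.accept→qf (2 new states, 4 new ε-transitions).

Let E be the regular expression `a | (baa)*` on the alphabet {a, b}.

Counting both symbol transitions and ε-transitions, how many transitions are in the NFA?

By structural recursion:
Each of the 4 symbol leaves contributes 1 transition (1 symbol, 0 ε).
  baa = 5 transitions (3 symbol, 2 ε)
  (baa)* = 9 transitions (3 symbol, 6 ε)
  a | (baa)* = 14 transitions (4 symbol, 10 ε)

14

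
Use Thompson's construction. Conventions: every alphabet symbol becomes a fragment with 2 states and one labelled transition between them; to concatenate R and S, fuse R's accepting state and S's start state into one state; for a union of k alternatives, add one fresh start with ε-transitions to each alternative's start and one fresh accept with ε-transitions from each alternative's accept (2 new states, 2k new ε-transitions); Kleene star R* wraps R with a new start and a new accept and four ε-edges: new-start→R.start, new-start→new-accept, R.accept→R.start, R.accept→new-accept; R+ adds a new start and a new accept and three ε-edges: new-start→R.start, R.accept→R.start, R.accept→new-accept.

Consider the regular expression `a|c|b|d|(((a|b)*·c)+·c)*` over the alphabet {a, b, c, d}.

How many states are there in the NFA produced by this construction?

Building bottom-up:
Each of the 8 symbol leaves contributes a 2-state fragment.
  a|b → 6 states
  (a|b)* → 8 states
  (a|b)*·c → 9 states
  ((a|b)*·c)+ → 11 states
  ((a|b)*·c)+·c → 12 states
  (((a|b)*·c)+·c)* → 14 states
  a|c|b|d|(((a|b)*·c)+·c)* → 24 states

24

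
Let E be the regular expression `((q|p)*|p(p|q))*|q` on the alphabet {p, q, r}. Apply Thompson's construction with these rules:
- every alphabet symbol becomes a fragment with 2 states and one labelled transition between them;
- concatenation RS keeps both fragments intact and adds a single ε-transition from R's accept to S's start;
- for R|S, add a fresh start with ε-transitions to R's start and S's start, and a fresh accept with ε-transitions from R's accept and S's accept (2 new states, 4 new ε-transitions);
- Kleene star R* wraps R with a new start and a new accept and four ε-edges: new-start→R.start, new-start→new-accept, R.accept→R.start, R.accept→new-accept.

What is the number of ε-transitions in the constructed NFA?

Per subexpression:
Each of the 6 symbol leaves contributes 0 ε-transitions.
  q|p : 4 ε-transitions
  (q|p)* : 8 ε-transitions
  p|q : 4 ε-transitions
  p(p|q) : 5 ε-transitions
  (q|p)*|p(p|q) : 17 ε-transitions
  ((q|p)*|p(p|q))* : 21 ε-transitions
  ((q|p)*|p(p|q))*|q : 25 ε-transitions

25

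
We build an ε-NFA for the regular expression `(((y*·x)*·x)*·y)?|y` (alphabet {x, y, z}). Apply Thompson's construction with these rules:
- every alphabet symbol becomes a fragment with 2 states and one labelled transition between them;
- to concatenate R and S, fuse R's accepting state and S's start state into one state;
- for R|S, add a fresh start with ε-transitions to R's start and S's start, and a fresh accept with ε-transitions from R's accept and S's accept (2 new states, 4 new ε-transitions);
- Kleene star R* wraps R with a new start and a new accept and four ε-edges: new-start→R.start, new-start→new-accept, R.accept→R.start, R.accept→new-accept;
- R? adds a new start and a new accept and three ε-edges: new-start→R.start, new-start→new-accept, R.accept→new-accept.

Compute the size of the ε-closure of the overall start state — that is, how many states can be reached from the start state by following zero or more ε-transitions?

Work bottom-up. For each fragment F, track |ε-closure(F.start)| and whether F's accept lies in that closure (i.e. whether F accepts ε). A single-symbol fragment has closure size 1 and does not accept ε.
  y* : the star's fresh start ε-reaches both the body's start and the fresh accept: C = 2 + 1 = 3
  y*·x : the left operand accepts ε, so the closure extends into the next operand (the shared merged state is already counted); C = 3 + (1−1) = 3
  (y*·x)* : C = 1 (new start) + 3 (body) + 1 (new accept) = 5
  (y*·x)*·x : the left operand accepts ε, so the closure extends into the next operand (the shared merged state is already counted); C = 5 + (1−1) = 5
  ((y*·x)*·x)* : the star's fresh start ε-reaches both the body's start and the fresh accept: C = 2 + 5 = 7
  ((y*·x)*·x)*·y : C = 7 + (1−1) = 7 (closure spills across the concat boundary because the left factor accepts ε)
  (((y*·x)*·x)*·y)? : new start has ε-edges to the inner start and to the new accept, so C = 2 + 7 = 9
  (((y*·x)*·x)*·y)?|y : C = 1 (new start) + (9 + 1) + 1 (new accept, since some branch ε-reaches its own accept) = 12

12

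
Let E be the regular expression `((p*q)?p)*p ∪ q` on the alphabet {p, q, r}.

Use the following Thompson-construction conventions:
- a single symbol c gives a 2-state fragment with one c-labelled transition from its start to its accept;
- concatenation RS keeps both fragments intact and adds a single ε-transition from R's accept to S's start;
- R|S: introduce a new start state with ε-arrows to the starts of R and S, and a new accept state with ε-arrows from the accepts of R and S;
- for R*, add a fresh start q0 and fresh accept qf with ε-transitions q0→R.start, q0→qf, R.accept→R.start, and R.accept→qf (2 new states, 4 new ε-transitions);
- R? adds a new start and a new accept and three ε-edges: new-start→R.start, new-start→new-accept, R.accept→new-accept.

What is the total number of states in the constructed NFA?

Building bottom-up:
Each of the 5 symbol leaves contributes a 2-state fragment.
  p* : 4 states
  p*q : 6 states
  (p*q)? : 8 states
  (p*q)?p : 10 states
  ((p*q)?p)* : 12 states
  ((p*q)?p)*p : 14 states
  ((p*q)?p)*p ∪ q : 18 states

18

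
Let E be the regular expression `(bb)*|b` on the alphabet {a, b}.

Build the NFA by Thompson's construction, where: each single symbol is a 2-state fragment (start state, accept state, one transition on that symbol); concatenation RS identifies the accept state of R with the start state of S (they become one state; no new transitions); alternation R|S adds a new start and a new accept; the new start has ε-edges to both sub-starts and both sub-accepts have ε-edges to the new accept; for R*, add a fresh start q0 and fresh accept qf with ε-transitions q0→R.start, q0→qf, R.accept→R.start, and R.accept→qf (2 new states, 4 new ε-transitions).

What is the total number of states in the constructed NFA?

9

By structural recursion:
Each of the 3 symbol leaves contributes a 2-state fragment.
  bb : 3 states
  (bb)* : 5 states
  (bb)*|b : 9 states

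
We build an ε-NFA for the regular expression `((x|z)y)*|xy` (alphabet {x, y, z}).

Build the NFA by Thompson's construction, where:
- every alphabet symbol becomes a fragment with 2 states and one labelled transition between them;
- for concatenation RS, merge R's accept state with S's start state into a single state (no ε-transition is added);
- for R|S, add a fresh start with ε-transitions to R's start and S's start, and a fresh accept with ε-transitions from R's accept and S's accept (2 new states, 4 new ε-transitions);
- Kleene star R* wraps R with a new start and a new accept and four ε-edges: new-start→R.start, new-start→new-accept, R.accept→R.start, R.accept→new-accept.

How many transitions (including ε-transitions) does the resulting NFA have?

Per subexpression:
Each of the 5 symbol leaves contributes 1 transition (1 symbol, 0 ε).
  x|z — 6 transitions (2 symbol, 4 ε)
  (x|z)y — 7 transitions (3 symbol, 4 ε)
  ((x|z)y)* — 11 transitions (3 symbol, 8 ε)
  xy — 2 transitions (2 symbol, 0 ε)
  ((x|z)y)*|xy — 17 transitions (5 symbol, 12 ε)

17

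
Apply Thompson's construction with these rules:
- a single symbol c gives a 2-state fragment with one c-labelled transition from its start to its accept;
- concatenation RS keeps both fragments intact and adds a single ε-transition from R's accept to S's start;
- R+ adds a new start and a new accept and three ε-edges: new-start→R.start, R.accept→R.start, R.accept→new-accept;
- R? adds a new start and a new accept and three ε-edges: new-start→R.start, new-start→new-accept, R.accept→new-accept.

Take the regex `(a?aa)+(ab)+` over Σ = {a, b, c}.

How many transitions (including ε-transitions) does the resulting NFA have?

Recursing over subexpressions:
Each of the 5 symbol leaves contributes 1 transition (1 symbol, 0 ε).
  a? → 4 transitions (1 symbol, 3 ε)
  a?aa → 8 transitions (3 symbol, 5 ε)
  (a?aa)+ → 11 transitions (3 symbol, 8 ε)
  ab → 3 transitions (2 symbol, 1 ε)
  (ab)+ → 6 transitions (2 symbol, 4 ε)
  (a?aa)+(ab)+ → 18 transitions (5 symbol, 13 ε)

18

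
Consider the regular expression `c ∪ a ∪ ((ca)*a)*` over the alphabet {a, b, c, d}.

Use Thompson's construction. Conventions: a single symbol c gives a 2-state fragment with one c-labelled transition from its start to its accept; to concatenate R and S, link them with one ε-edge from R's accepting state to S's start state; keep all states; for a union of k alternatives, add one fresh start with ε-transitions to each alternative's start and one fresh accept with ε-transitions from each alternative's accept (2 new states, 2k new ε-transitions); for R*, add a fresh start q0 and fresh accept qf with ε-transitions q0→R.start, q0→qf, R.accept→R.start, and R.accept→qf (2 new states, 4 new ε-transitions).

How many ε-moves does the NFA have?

By structural recursion:
Each of the 5 symbol leaves contributes 0 ε-transitions.
  ca — 1 ε-transition
  (ca)* — 5 ε-transitions
  (ca)*a — 6 ε-transitions
  ((ca)*a)* — 10 ε-transitions
  c ∪ a ∪ ((ca)*a)* — 16 ε-transitions

16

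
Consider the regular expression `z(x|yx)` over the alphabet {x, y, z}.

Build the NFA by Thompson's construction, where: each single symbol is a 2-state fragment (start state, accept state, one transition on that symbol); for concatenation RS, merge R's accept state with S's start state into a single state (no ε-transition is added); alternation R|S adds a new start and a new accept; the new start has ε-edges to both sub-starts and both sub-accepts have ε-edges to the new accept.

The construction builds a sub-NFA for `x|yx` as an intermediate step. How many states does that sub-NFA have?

7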